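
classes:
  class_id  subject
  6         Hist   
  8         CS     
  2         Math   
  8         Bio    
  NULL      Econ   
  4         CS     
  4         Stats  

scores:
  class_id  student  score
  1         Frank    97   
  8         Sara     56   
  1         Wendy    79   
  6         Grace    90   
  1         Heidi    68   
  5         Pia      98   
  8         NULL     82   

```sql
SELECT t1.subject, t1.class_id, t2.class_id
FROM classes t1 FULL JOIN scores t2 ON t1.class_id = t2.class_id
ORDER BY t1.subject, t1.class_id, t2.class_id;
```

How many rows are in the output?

FULL OUTER JOIN keeps every row from both sides; unmatched rows get NULL for the other side's columns.
Matching on t1.class_id = t2.class_id. A NULL in a compared column never satisfies the condition.
- t1 row (class_id=6): matches 1 t2 row(s) → 1 output row(s).
- t1 row (class_id=8): matches 2 t2 row(s) → 2 output row(s).
- t1 row (class_id=2): no match → kept, t2 columns NULL.
- t1 row (class_id=8): matches 2 t2 row(s) → 2 output row(s).
- t1 row (class_id=NULL): no match → kept, t2 columns NULL.
- t1 row (class_id=4): no match → kept, t2 columns NULL.
- t1 row (class_id=4): no match → kept, t2 columns NULL.
- 4 row(s) from t2 found no t1 partner → padded with NULL.
Total: 5 matched + 8 padded = 13 rows.

13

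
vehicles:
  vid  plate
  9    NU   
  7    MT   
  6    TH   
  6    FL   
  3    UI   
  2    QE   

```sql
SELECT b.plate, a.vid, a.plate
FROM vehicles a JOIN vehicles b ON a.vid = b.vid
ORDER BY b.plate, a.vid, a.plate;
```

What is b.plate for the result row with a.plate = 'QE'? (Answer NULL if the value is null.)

INNER JOIN keeps only pairs where the ON condition holds.
Matching on a.vid = b.vid.
- a row (vid=9): matches 1 b row(s) → 1 output row(s).
- a row (vid=7): matches 1 b row(s) → 1 output row(s).
- a row (vid=6): matches 2 b row(s) → 2 output row(s).
- a row (vid=6): matches 2 b row(s) → 2 output row(s).
- a row (vid=3): matches 1 b row(s) → 1 output row(s).
- a row (vid=2): matches 1 b row(s) → 1 output row(s).

QE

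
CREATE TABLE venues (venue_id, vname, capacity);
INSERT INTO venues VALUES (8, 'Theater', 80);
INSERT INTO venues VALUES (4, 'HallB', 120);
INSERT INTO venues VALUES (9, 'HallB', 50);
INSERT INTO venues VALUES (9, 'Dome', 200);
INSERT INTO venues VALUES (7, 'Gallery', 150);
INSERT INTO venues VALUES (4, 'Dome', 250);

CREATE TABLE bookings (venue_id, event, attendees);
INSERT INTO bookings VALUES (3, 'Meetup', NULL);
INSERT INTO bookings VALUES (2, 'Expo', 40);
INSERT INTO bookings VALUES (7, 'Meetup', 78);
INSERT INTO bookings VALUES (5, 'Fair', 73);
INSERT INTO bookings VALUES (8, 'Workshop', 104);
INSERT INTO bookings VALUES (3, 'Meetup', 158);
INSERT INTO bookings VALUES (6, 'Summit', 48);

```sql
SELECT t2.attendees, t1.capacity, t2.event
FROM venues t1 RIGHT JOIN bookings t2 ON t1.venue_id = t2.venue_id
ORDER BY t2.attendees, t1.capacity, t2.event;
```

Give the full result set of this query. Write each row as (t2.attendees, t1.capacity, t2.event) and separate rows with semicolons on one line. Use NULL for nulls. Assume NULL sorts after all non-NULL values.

RIGHT JOIN keeps every row from `bookings`; unmatched rows get NULL for `venues`'s columns.
Matching on t1.venue_id = t2.venue_id.
Matched pairs: 2; unmatched t2 rows kept: 5.

(40, NULL, Expo); (48, NULL, Summit); (73, NULL, Fair); (78, 150, Meetup); (104, 80, Workshop); (158, NULL, Meetup); (NULL, NULL, Meetup)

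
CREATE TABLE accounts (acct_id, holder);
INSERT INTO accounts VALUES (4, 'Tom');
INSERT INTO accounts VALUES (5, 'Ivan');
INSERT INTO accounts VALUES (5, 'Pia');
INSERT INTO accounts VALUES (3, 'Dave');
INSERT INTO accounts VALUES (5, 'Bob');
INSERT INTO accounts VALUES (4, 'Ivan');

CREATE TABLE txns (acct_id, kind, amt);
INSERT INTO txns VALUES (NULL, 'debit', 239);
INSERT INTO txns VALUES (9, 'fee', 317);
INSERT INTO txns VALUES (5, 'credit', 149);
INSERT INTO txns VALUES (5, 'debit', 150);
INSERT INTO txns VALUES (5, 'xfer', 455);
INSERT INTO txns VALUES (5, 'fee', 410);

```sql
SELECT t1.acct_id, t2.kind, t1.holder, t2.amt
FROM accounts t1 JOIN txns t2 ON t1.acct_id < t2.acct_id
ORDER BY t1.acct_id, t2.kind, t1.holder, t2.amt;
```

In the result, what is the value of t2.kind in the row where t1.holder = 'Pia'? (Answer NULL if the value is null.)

fee

INNER JOIN keeps only pairs where the ON condition holds.
Matching on t1.acct_id < t2.acct_id. A NULL in a compared column never satisfies the condition.
- t1 row (acct_id=4): matches 5 t2 row(s) → 5 output row(s).
- t1 row (acct_id=5): matches 1 t2 row(s) → 1 output row(s).
- t1 row (acct_id=5): matches 1 t2 row(s) → 1 output row(s).
- t1 row (acct_id=3): matches 5 t2 row(s) → 5 output row(s).
- t1 row (acct_id=5): matches 1 t2 row(s) → 1 output row(s).
- t1 row (acct_id=4): matches 5 t2 row(s) → 5 output row(s).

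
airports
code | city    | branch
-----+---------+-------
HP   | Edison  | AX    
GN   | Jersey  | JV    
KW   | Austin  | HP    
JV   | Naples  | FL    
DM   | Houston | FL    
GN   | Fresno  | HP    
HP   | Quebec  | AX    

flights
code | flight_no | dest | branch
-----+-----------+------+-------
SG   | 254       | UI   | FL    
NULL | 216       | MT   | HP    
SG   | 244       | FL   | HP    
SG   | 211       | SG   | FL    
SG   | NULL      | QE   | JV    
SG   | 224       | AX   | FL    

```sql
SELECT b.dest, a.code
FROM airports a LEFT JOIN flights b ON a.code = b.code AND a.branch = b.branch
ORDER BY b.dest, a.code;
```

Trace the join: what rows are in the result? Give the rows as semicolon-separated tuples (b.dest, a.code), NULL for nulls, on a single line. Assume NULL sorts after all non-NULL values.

LEFT JOIN keeps every row from `airports`; unmatched rows get NULL for `flights`'s columns.
Matching on a.code = b.code AND a.branch = b.branch. A NULL in a compared column never satisfies the condition.
- a[0] code=HP, branch=AX → no match; kept with NULLs on the b side.
- a[1] code=GN, branch=JV → no match; kept with NULLs on the b side.
- a[2] code=KW, branch=HP → no match; kept with NULLs on the b side.
- a[3] code=JV, branch=FL → no match; kept with NULLs on the b side.
- a[4] code=DM, branch=FL → no match; kept with NULLs on the b side.
- a[5] code=GN, branch=HP → no match; kept with NULLs on the b side.
- a[6] code=HP, branch=AX → no match; kept with NULLs on the b side.
After projecting and ordering:
b.dest | a.code
NULL | DM
NULL | GN
NULL | GN
NULL | HP
NULL | HP
NULL | JV
NULL | KW

(NULL, DM); (NULL, GN); (NULL, GN); (NULL, HP); (NULL, HP); (NULL, JV); (NULL, KW)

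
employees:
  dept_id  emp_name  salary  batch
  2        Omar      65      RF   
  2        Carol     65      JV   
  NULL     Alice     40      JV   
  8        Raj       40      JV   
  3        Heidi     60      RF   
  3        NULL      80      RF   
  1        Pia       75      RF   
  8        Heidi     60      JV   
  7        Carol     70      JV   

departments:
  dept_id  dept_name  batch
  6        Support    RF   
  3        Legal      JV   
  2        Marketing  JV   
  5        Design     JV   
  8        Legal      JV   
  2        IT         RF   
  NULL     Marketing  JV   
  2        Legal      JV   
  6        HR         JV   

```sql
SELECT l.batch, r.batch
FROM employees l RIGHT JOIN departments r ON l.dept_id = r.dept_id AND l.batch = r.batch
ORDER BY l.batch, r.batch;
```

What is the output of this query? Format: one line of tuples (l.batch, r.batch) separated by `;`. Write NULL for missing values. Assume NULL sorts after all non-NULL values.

(JV, JV); (JV, JV); (JV, JV); (JV, JV); (RF, RF); (NULL, JV); (NULL, JV); (NULL, JV); (NULL, JV); (NULL, RF)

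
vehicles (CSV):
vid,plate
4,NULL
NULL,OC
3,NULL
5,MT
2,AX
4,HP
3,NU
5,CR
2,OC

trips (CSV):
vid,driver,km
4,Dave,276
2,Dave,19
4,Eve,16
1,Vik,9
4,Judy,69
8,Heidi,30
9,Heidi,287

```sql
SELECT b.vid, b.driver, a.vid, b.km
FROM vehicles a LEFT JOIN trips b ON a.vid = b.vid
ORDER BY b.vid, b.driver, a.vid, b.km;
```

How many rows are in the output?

LEFT JOIN keeps every row from `vehicles`; unmatched rows get NULL for `trips`'s columns.
Matching on a.vid = b.vid. A NULL in a compared column never satisfies the condition.
- a (vid=4) pairs with 3 row(s) of b.
- a (vid=NULL) has no partner → padded with NULL.
- a (vid=3) has no partner → padded with NULL.
- a (vid=5) has no partner → padded with NULL.
- a (vid=2) pairs with 1 row(s) of b.
- a (vid=4) pairs with 3 row(s) of b.
- a (vid=3) has no partner → padded with NULL.
- a (vid=5) has no partner → padded with NULL.
- a (vid=2) pairs with 1 row(s) of b.
Total: 8 matched + 5 padded = 13 rows.

13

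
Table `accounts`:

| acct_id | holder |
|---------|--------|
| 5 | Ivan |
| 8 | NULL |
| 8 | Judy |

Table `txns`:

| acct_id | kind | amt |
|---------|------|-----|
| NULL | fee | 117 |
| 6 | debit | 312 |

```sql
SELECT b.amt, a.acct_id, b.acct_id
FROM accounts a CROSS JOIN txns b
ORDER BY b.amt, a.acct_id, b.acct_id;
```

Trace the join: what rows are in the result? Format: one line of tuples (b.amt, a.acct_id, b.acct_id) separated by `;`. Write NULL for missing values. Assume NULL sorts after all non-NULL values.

(117, 5, NULL); (117, 8, NULL); (117, 8, NULL); (312, 5, 6); (312, 8, 6); (312, 8, 6)

CROSS JOIN pairs every row of `accounts` with every row of `txns`: 3 × 2 = 6 rows.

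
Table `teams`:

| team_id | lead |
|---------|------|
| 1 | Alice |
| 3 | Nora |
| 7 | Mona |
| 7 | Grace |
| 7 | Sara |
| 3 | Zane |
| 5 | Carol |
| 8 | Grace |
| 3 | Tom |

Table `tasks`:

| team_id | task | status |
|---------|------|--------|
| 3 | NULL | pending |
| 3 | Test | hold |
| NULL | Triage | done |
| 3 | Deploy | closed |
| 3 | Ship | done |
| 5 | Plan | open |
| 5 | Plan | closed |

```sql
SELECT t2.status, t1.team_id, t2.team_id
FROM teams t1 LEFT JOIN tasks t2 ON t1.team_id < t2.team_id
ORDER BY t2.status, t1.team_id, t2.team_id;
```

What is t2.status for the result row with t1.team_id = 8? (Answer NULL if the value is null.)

LEFT JOIN keeps every row from `teams`; unmatched rows get NULL for `tasks`'s columns.
Matching on t1.team_id < t2.team_id. A NULL in a compared column never satisfies the condition.
Matched pairs: 12; unmatched t1 rows kept: 5.

NULL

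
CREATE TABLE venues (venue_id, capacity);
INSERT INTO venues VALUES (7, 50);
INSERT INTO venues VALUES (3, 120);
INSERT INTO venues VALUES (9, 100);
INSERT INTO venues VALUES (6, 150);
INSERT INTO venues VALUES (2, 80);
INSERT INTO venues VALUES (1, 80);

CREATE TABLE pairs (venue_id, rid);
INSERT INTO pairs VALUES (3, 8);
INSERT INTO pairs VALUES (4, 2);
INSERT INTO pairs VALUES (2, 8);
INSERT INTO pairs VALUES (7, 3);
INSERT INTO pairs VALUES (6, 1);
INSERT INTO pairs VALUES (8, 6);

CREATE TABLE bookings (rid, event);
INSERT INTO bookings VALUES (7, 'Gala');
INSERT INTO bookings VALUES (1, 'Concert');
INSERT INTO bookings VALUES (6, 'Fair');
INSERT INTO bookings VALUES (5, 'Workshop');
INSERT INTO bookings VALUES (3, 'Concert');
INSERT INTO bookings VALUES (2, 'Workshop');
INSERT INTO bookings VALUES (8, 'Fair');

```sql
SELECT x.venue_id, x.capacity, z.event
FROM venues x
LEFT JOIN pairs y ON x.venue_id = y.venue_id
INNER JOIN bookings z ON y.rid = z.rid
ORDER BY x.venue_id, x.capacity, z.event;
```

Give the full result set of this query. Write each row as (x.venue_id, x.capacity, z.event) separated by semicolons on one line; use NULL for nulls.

(2, 80, Fair); (3, 120, Fair); (6, 150, Concert); (7, 50, Concert)

Step 1 — x LEFT JOIN y on venue_id → 6 row(s).
Then INNER JOIN `bookings z` on rid: keep only rows whose y.rid appears in z.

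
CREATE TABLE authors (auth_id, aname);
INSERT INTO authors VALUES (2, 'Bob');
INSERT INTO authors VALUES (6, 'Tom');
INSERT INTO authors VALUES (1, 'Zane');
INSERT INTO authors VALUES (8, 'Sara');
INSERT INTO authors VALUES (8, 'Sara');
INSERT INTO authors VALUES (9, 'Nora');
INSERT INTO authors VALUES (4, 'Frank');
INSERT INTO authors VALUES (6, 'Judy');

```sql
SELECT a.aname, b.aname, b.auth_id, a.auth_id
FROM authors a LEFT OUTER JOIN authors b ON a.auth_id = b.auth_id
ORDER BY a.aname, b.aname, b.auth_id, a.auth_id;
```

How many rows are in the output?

LEFT JOIN keeps every row from `authors a`; unmatched rows get NULL for `authors b`'s columns.
Matching on a.auth_id = b.auth_id.
- auth_id=2: 1 matching b row(s), so 1 row(s) emitted.
- auth_id=6: 2 matching b row(s), so 2 row(s) emitted.
- auth_id=1: 1 matching b row(s), so 1 row(s) emitted.
- auth_id=8: 2 matching b row(s), so 2 row(s) emitted.
- auth_id=8: 2 matching b row(s), so 2 row(s) emitted.
- auth_id=9: 1 matching b row(s), so 1 row(s) emitted.
- auth_id=4: 1 matching b row(s), so 1 row(s) emitted.
- auth_id=6: 2 matching b row(s), so 2 row(s) emitted.
Total: 12 rows.

12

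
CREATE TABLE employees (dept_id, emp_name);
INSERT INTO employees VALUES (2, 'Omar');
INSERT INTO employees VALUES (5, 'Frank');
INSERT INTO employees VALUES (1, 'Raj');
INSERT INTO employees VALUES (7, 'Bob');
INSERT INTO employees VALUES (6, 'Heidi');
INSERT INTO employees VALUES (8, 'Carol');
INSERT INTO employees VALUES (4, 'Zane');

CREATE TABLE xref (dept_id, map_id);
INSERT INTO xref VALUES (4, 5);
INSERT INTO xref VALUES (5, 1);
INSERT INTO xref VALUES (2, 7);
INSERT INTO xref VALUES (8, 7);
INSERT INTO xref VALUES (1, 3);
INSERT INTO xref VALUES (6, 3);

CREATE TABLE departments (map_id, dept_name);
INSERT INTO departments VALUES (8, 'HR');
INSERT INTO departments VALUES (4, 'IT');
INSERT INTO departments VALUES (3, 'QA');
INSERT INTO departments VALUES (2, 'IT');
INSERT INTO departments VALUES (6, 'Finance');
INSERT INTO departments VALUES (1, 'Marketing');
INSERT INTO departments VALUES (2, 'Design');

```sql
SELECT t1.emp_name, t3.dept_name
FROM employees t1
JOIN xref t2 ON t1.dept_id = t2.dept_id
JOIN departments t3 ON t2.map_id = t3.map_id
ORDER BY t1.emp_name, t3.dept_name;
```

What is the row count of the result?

3

Evaluate left to right. First `employees t1 INNER JOIN xref t2` on dept_id: 6 row(s).
Then INNER JOIN `departments t3` on map_id: keep only rows whose t2.map_id appears in t3.
Result: 3 row(s).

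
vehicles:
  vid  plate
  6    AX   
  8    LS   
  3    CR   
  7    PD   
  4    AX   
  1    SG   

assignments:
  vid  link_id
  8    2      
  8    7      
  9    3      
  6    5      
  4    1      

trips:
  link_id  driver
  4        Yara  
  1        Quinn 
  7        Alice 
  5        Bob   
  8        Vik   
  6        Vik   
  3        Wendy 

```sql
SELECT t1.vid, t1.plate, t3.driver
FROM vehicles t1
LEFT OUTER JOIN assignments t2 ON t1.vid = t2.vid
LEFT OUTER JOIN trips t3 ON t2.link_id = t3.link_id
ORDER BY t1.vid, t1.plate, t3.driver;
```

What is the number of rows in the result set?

7

Step 1 — t1 LEFT JOIN t2 on vid → 7 row(s).
Then LEFT JOIN `trips t3` on link_id: each of those 7 rows is kept; rows whose t2.link_id has no match in t3 get NULL for t3's columns.
Result: 7 row(s).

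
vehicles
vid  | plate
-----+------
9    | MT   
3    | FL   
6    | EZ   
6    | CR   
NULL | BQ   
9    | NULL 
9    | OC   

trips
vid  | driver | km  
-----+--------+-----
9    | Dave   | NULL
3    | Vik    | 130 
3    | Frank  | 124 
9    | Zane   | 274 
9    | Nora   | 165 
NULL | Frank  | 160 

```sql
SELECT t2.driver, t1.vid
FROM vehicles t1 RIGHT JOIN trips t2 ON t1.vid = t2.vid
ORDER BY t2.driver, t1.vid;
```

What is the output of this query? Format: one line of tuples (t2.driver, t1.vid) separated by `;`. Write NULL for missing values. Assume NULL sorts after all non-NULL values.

(Dave, 9); (Dave, 9); (Dave, 9); (Frank, 3); (Frank, NULL); (Nora, 9); (Nora, 9); (Nora, 9); (Vik, 3); (Zane, 9); (Zane, 9); (Zane, 9)

RIGHT JOIN keeps every row from `trips`; unmatched rows get NULL for `vehicles`'s columns.
Matching on t1.vid = t2.vid. A NULL in a compared column never satisfies the condition.
- t1[0] vid=9 → 3 match(es) in t2 → 3 row(s).
- t1[1] vid=3 → 2 match(es) in t2 → 2 row(s).
- t1[2] vid=6 → no match.
- t1[3] vid=6 → no match.
- t1[4] vid=NULL → no match.
- t1[5] vid=9 → 3 match(es) in t2 → 3 row(s).
- t1[6] vid=9 → 3 match(es) in t2 → 3 row(s).
- 1 t2 row(s) had no t1 match → kept, t1 columns NULL.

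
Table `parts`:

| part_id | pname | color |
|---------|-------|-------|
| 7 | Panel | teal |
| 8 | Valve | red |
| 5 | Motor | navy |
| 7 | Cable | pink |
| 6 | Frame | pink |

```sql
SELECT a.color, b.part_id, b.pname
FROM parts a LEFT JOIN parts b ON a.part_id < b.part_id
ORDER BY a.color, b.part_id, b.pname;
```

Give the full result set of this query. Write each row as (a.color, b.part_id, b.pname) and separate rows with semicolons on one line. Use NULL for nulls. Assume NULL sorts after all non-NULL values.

(navy, 6, Frame); (navy, 7, Cable); (navy, 7, Panel); (navy, 8, Valve); (pink, 7, Cable); (pink, 7, Panel); (pink, 8, Valve); (pink, 8, Valve); (red, NULL, NULL); (teal, 8, Valve)

LEFT JOIN keeps every row from `parts a`; unmatched rows get NULL for `parts b`'s columns.
Matching on a.part_id < b.part_id.
Matched pairs: 9; unmatched a rows kept: 1.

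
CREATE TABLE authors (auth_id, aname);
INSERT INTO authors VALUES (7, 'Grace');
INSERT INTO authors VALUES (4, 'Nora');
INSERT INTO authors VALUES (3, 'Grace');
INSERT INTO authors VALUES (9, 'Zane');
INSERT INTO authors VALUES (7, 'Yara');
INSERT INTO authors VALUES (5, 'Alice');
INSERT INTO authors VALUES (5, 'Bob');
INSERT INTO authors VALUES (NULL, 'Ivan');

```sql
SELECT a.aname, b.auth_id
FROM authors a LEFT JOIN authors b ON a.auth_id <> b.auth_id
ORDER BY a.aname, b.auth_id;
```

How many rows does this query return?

LEFT JOIN keeps every row from `authors a`; unmatched rows get NULL for `authors b`'s columns.
Matching on a.auth_id <> b.auth_id. A NULL in a compared column never satisfies the condition.
Matched pairs: 38; unmatched a rows kept: 1.
Total: 38 matched + 1 padded = 39 rows.

39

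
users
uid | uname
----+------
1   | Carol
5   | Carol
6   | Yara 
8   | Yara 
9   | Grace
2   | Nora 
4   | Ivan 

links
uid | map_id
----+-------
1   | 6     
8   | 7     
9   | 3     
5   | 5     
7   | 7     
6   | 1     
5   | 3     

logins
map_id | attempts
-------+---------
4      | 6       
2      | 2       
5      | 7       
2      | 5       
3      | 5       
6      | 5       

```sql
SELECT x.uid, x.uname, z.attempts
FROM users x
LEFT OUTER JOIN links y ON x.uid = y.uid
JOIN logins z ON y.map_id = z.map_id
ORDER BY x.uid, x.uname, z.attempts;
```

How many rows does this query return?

4

Evaluate left to right. First `users x LEFT JOIN links y` on uid: 8 row(s).
Then INNER JOIN `logins z` on map_id: keep only rows whose y.map_id appears in z.
Result: 4 row(s).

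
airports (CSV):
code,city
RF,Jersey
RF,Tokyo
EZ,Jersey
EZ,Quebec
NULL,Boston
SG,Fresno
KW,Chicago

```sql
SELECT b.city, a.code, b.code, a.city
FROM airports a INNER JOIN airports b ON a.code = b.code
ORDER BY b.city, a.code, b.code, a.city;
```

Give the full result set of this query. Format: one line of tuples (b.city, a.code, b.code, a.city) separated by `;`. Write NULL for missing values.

INNER JOIN keeps only pairs where the ON condition holds.
Matching on a.code = b.code. A NULL in a compared column never satisfies the condition.
- a (code=RF) pairs with 2 row(s) of b.
- a (code=RF) pairs with 2 row(s) of b.
- a (code=EZ) pairs with 2 row(s) of b.
- a (code=EZ) pairs with 2 row(s) of b.
- a (code=NULL) has no partner → excluded.
- a (code=SG) pairs with 1 row(s) of b.
- a (code=KW) pairs with 1 row(s) of b.
After projecting and ordering:
b.city | a.code | b.code | a.city
Chicago | KW | KW | Chicago
Fresno | SG | SG | Fresno
Jersey | EZ | EZ | Jersey
Jersey | EZ | EZ | Quebec
Jersey | RF | RF | Jersey
Jersey | RF | RF | Tokyo
Quebec | EZ | EZ | Jersey
Quebec | EZ | EZ | Quebec
Tokyo | RF | RF | Jersey
Tokyo | RF | RF | Tokyo

(Chicago, KW, KW, Chicago); (Fresno, SG, SG, Fresno); (Jersey, EZ, EZ, Jersey); (Jersey, EZ, EZ, Quebec); (Jersey, RF, RF, Jersey); (Jersey, RF, RF, Tokyo); (Quebec, EZ, EZ, Jersey); (Quebec, EZ, EZ, Quebec); (Tokyo, RF, RF, Jersey); (Tokyo, RF, RF, Tokyo)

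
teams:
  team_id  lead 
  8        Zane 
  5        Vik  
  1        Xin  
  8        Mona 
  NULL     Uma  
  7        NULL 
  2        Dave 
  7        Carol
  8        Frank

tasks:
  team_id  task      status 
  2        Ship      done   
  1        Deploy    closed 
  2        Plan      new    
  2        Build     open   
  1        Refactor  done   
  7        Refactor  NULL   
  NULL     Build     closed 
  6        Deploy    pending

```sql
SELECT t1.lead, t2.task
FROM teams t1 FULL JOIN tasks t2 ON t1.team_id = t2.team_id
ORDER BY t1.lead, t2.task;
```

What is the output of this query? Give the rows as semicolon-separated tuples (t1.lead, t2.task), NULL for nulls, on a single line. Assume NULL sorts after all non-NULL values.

(Carol, Refactor); (Dave, Build); (Dave, Plan); (Dave, Ship); (Frank, NULL); (Mona, NULL); (Uma, NULL); (Vik, NULL); (Xin, Deploy); (Xin, Refactor); (Zane, NULL); (NULL, Build); (NULL, Deploy); (NULL, Refactor)

FULL OUTER JOIN keeps every row from both sides; unmatched rows get NULL for the other side's columns.
Matching on t1.team_id = t2.team_id. A NULL in a compared column never satisfies the condition.
Matched pairs: 7; unmatched t1 rows kept: 5; unmatched t2 rows kept: 2.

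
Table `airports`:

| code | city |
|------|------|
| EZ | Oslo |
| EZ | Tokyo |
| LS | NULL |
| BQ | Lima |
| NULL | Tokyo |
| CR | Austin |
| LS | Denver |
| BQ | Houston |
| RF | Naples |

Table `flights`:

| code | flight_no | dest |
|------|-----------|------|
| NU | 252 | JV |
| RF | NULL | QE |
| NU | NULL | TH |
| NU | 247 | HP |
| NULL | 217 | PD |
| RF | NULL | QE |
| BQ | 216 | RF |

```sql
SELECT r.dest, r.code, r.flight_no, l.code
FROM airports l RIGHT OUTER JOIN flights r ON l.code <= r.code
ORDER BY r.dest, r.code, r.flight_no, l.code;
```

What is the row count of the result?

40

RIGHT JOIN keeps every row from `flights`; unmatched rows get NULL for `airports`'s columns.
Matching on l.code <= r.code. A NULL in a compared column never satisfies the condition.
- l[0] code=EZ → 5 match(es) in r → 5 row(s).
- l[1] code=EZ → 5 match(es) in r → 5 row(s).
- l[2] code=LS → 5 match(es) in r → 5 row(s).
- l[3] code=BQ → 6 match(es) in r → 6 row(s).
- l[4] code=NULL → no match.
- l[5] code=CR → 5 match(es) in r → 5 row(s).
- l[6] code=LS → 5 match(es) in r → 5 row(s).
- l[7] code=BQ → 6 match(es) in r → 6 row(s).
- l[8] code=RF → 2 match(es) in r → 2 row(s).
- 1 row(s) from r found no l partner → padded with NULL.
Total: 39 matched + 1 padded = 40 rows.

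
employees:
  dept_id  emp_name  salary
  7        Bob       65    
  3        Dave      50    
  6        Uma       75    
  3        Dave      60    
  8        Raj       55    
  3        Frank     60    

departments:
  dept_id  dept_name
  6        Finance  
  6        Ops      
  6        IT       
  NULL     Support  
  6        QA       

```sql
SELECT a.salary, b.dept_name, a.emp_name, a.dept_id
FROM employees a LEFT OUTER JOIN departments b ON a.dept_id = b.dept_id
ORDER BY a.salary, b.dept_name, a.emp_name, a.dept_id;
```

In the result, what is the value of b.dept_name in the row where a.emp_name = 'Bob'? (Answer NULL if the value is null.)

NULL

LEFT JOIN keeps every row from `employees`; unmatched rows get NULL for `departments`'s columns.
Matching on a.dept_id = b.dept_id. A NULL in a compared column never satisfies the condition.
Matched pairs: 4; unmatched a rows kept: 5.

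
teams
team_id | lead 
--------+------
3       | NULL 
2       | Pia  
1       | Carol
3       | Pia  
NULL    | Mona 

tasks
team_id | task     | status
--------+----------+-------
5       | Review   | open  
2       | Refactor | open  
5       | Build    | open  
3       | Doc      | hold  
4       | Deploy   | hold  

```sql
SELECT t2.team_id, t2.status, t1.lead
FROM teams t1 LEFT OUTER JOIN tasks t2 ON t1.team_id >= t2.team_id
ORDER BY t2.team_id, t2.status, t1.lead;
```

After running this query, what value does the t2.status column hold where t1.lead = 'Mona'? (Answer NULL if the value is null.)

LEFT JOIN keeps every row from `teams`; unmatched rows get NULL for `tasks`'s columns.
Matching on t1.team_id >= t2.team_id. A NULL in a compared column never satisfies the condition.
Matched pairs: 5; unmatched t1 rows kept: 2.

NULL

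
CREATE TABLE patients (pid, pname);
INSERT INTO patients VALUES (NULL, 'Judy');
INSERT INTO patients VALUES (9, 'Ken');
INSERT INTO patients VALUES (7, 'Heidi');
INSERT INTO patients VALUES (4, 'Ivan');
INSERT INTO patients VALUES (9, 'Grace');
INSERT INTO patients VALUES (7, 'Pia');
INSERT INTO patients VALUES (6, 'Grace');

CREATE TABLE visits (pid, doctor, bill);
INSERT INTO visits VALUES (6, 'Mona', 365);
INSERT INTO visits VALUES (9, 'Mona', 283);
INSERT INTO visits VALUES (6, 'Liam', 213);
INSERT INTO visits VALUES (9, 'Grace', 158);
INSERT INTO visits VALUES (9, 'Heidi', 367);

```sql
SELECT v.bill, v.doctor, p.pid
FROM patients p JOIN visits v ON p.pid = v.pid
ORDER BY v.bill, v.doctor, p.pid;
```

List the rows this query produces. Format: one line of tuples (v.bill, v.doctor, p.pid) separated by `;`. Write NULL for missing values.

INNER JOIN keeps only pairs where the ON condition holds.
Matching on p.pid = v.pid. A NULL in a compared column never satisfies the condition.
- p row (pid=NULL): no match → dropped.
- p row (pid=9): matches 3 v row(s) → 3 output row(s).
- p row (pid=7): no match → dropped.
- p row (pid=4): no match → dropped.
- p row (pid=9): matches 3 v row(s) → 3 output row(s).
- p row (pid=7): no match → dropped.
- p row (pid=6): matches 2 v row(s) → 2 output row(s).
After projecting and ordering:
v.bill | v.doctor | p.pid
158 | Grace | 9
158 | Grace | 9
213 | Liam | 6
283 | Mona | 9
283 | Mona | 9
365 | Mona | 6
367 | Heidi | 9
367 | Heidi | 9

(158, Grace, 9); (158, Grace, 9); (213, Liam, 6); (283, Mona, 9); (283, Mona, 9); (365, Mona, 6); (367, Heidi, 9); (367, Heidi, 9)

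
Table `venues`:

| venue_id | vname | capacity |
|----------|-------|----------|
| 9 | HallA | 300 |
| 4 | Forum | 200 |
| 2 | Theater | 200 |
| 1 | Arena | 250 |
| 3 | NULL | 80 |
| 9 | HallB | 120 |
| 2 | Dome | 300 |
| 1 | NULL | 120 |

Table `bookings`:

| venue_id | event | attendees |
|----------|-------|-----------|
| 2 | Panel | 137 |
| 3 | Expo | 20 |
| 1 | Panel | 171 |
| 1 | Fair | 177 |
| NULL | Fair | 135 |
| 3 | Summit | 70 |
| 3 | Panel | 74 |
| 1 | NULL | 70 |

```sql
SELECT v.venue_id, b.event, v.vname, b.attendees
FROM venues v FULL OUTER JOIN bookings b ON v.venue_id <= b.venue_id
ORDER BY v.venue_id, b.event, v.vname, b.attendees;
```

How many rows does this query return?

29

FULL OUTER JOIN keeps every row from both sides; unmatched rows get NULL for the other side's columns.
Matching on v.venue_id <= b.venue_id. A NULL in a compared column never satisfies the condition.
- v[0] venue_id=9 → no match; kept with NULLs on the b side.
- v[1] venue_id=4 → no match; kept with NULLs on the b side.
- v[2] venue_id=2 → 4 match(es) in b → 4 row(s).
- v[3] venue_id=1 → 7 match(es) in b → 7 row(s).
- v[4] venue_id=3 → 3 match(es) in b → 3 row(s).
- v[5] venue_id=9 → no match; kept with NULLs on the b side.
- v[6] venue_id=2 → 4 match(es) in b → 4 row(s).
- v[7] venue_id=1 → 7 match(es) in b → 7 row(s).
- 1 b row(s) had no v match → kept, v columns NULL.
Total: 25 matched + 4 padded = 29 rows.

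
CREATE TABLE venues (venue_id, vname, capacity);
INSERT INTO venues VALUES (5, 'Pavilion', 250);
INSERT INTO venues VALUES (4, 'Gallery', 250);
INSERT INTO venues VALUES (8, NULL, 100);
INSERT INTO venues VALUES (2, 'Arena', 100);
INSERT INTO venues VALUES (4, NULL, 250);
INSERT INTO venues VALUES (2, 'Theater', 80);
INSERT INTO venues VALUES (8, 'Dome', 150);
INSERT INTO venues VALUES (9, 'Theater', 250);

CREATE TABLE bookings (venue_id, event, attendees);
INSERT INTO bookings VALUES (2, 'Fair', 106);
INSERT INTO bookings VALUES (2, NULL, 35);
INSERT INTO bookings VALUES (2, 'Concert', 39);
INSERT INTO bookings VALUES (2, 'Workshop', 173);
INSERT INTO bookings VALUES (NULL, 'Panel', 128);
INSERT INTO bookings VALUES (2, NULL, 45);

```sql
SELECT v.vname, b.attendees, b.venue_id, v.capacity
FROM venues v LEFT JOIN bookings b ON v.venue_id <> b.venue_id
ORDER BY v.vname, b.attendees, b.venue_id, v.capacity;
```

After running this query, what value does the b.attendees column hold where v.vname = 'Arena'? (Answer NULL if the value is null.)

LEFT JOIN keeps every row from `venues`; unmatched rows get NULL for `bookings`'s columns.
Matching on v.venue_id <> b.venue_id. A NULL in a compared column never satisfies the condition.
- v[0] venue_id=5 → 5 match(es) in b → 5 row(s).
- v[1] venue_id=4 → 5 match(es) in b → 5 row(s).
- v[2] venue_id=8 → 5 match(es) in b → 5 row(s).
- v[3] venue_id=2 → no match; kept with NULLs on the b side.
- v[4] venue_id=4 → 5 match(es) in b → 5 row(s).
- v[5] venue_id=2 → no match; kept with NULLs on the b side.
- v[6] venue_id=8 → 5 match(es) in b → 5 row(s).
- v[7] venue_id=9 → 5 match(es) in b → 5 row(s).

NULL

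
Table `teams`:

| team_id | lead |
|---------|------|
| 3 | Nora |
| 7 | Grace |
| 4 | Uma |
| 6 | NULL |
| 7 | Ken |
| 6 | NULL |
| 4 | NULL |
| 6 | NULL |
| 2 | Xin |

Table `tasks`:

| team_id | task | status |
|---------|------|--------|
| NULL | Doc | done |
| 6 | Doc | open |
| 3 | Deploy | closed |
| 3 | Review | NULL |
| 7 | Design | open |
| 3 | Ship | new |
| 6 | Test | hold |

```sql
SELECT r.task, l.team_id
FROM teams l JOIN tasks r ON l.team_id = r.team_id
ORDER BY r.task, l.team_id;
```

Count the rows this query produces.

INNER JOIN keeps only pairs where the ON condition holds.
Matching on l.team_id = r.team_id. A NULL in a compared column never satisfies the condition.
Matched pairs: 11.
Total: 11 rows.

11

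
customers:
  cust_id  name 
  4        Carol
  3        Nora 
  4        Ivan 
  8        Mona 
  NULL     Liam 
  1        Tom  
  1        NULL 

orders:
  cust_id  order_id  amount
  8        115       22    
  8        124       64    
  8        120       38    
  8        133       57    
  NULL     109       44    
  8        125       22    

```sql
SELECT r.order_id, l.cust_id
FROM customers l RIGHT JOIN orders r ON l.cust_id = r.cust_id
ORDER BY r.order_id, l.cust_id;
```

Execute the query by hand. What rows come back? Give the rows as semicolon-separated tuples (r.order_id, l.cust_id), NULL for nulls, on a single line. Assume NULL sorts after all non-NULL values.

RIGHT JOIN keeps every row from `orders`; unmatched rows get NULL for `customers`'s columns.
Matching on l.cust_id = r.cust_id. A NULL in a compared column never satisfies the condition.
Matched pairs: 5; unmatched r rows kept: 1.

(109, NULL); (115, 8); (120, 8); (124, 8); (125, 8); (133, 8)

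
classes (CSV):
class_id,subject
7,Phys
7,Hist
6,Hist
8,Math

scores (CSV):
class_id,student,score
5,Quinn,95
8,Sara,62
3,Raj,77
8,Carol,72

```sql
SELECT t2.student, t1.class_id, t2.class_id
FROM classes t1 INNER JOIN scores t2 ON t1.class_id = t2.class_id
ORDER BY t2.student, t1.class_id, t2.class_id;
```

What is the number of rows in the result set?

2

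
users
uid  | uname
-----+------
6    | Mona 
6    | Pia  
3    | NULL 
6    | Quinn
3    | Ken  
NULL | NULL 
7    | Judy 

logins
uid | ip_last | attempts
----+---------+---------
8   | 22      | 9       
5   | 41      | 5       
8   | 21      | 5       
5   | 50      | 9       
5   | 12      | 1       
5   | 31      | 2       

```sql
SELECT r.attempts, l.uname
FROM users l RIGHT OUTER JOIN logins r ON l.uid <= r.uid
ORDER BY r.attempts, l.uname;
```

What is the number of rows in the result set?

20

RIGHT JOIN keeps every row from `logins`; unmatched rows get NULL for `users`'s columns.
Matching on l.uid <= r.uid. A NULL in a compared column never satisfies the condition.
- uid=6: 2 matching r row(s), so 2 row(s) emitted.
- uid=6: 2 matching r row(s), so 2 row(s) emitted.
- uid=3: 6 matching r row(s), so 6 row(s) emitted.
- uid=6: 2 matching r row(s), so 2 row(s) emitted.
- uid=3: 6 matching r row(s), so 6 row(s) emitted.
- uid=NULL: no matching r row.
- uid=7: 2 matching r row(s), so 2 row(s) emitted.
- every r row matched at least one l row.
Total: 20 rows.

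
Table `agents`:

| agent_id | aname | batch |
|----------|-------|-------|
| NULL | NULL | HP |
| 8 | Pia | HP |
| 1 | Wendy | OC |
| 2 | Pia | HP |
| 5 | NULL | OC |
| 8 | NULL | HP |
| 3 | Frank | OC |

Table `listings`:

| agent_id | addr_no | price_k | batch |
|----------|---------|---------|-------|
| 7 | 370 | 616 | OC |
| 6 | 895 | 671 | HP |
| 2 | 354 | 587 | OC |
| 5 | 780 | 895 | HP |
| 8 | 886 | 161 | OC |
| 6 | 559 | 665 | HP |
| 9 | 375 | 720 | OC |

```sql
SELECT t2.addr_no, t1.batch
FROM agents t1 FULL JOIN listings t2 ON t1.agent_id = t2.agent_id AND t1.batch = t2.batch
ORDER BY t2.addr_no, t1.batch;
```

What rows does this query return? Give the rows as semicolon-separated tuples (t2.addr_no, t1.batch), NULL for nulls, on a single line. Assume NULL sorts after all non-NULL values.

(354, NULL); (370, NULL); (375, NULL); (559, NULL); (780, NULL); (886, NULL); (895, NULL); (NULL, HP); (NULL, HP); (NULL, HP); (NULL, HP); (NULL, OC); (NULL, OC); (NULL, OC)

FULL OUTER JOIN keeps every row from both sides; unmatched rows get NULL for the other side's columns.
Matching on t1.agent_id = t2.agent_id AND t1.batch = t2.batch. A NULL in a compared column never satisfies the condition.
- t1 row (agent_id=NULL, batch=HP): no match → kept, t2 columns NULL.
- t1 row (agent_id=8, batch=HP): no match → kept, t2 columns NULL.
- t1 row (agent_id=1, batch=OC): no match → kept, t2 columns NULL.
- t1 row (agent_id=2, batch=HP): no match → kept, t2 columns NULL.
- t1 row (agent_id=5, batch=OC): no match → kept, t2 columns NULL.
- t1 row (agent_id=8, batch=HP): no match → kept, t2 columns NULL.
- t1 row (agent_id=3, batch=OC): no match → kept, t2 columns NULL.
- 7 row(s) from t2 found no t1 partner → padded with NULL.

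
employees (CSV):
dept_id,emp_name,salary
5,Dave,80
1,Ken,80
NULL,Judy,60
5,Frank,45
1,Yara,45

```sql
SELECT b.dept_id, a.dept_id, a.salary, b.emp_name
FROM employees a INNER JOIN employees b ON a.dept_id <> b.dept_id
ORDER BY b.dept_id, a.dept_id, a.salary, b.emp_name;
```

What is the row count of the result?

8

INNER JOIN keeps only pairs where the ON condition holds.
Matching on a.dept_id <> b.dept_id. A NULL in a compared column never satisfies the condition.
- a (dept_id=5) pairs with 2 row(s) of b.
- a (dept_id=1) pairs with 2 row(s) of b.
- a (dept_id=NULL) has no partner → excluded.
- a (dept_id=5) pairs with 2 row(s) of b.
- a (dept_id=1) pairs with 2 row(s) of b.
Total: 8 rows.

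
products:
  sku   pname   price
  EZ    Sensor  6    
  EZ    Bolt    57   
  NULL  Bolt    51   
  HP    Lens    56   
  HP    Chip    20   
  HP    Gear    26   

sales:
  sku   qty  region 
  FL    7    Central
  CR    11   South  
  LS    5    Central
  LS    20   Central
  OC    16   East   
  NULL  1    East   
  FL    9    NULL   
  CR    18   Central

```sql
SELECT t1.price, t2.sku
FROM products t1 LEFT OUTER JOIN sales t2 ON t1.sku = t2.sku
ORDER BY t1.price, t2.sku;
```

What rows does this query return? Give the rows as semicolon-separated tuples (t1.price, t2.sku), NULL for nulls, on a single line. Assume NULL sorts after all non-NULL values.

LEFT JOIN keeps every row from `products`; unmatched rows get NULL for `sales`'s columns.
Matching on t1.sku = t2.sku. A NULL in a compared column never satisfies the condition.
- t1 row (sku=EZ): no match → kept, t2 columns NULL.
- t1 row (sku=EZ): no match → kept, t2 columns NULL.
- t1 row (sku=NULL): no match → kept, t2 columns NULL.
- t1 row (sku=HP): no match → kept, t2 columns NULL.
- t1 row (sku=HP): no match → kept, t2 columns NULL.
- t1 row (sku=HP): no match → kept, t2 columns NULL.
After projecting and ordering:
t1.price | t2.sku
6 | NULL
20 | NULL
26 | NULL
51 | NULL
56 | NULL
57 | NULL

(6, NULL); (20, NULL); (26, NULL); (51, NULL); (56, NULL); (57, NULL)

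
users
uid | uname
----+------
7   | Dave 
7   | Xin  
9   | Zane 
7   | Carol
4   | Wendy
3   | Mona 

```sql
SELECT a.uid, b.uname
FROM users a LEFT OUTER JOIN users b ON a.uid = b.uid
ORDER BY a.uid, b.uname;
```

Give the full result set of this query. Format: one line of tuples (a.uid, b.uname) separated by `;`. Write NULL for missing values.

LEFT JOIN keeps every row from `users a`; unmatched rows get NULL for `users b`'s columns.
Matching on a.uid = b.uid.
Matched pairs: 12; unmatched a rows kept: 0.

(3, Mona); (4, Wendy); (7, Carol); (7, Carol); (7, Carol); (7, Dave); (7, Dave); (7, Dave); (7, Xin); (7, Xin); (7, Xin); (9, Zane)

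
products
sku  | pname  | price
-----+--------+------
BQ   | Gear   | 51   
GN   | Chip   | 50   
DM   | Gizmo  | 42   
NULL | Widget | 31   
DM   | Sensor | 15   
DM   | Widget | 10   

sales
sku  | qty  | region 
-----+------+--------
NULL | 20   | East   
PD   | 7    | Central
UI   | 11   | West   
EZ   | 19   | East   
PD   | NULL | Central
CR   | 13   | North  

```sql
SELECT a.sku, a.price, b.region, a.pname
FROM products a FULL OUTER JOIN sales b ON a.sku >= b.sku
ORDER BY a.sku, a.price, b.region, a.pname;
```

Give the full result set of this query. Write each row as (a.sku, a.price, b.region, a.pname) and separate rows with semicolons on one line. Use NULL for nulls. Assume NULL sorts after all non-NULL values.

FULL OUTER JOIN keeps every row from both sides; unmatched rows get NULL for the other side's columns.
Matching on a.sku >= b.sku. A NULL in a compared column never satisfies the condition.
- a row (sku=BQ): no match → kept, b columns NULL.
- a row (sku=GN): matches 2 b row(s) → 2 output row(s).
- a row (sku=DM): matches 1 b row(s) → 1 output row(s).
- a row (sku=NULL): no match → kept, b columns NULL.
- a row (sku=DM): matches 1 b row(s) → 1 output row(s).
- a row (sku=DM): matches 1 b row(s) → 1 output row(s).
- 4 row(s) from b found no a partner → padded with NULL.

(BQ, 51, NULL, Gear); (DM, 10, North, Widget); (DM, 15, North, Sensor); (DM, 42, North, Gizmo); (GN, 50, East, Chip); (GN, 50, North, Chip); (NULL, 31, NULL, Widget); (NULL, NULL, Central, NULL); (NULL, NULL, Central, NULL); (NULL, NULL, East, NULL); (NULL, NULL, West, NULL)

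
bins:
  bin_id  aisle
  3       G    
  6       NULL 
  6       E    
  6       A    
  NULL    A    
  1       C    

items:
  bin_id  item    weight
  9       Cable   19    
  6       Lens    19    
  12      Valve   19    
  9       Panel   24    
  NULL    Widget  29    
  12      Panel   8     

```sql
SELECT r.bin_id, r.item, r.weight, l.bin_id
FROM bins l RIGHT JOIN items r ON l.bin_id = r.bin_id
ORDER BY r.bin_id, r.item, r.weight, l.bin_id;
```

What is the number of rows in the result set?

8

RIGHT JOIN keeps every row from `items`; unmatched rows get NULL for `bins`'s columns.
Matching on l.bin_id = r.bin_id. A NULL in a compared column never satisfies the condition.
- l row (bin_id=3): no match.
- l row (bin_id=6): matches 1 r row(s) → 1 output row(s).
- l row (bin_id=6): matches 1 r row(s) → 1 output row(s).
- l row (bin_id=6): matches 1 r row(s) → 1 output row(s).
- l row (bin_id=NULL): no match.
- l row (bin_id=1): no match.
- 5 r row(s) had no l match → kept, l columns NULL.
Total: 3 matched + 5 padded = 8 rows.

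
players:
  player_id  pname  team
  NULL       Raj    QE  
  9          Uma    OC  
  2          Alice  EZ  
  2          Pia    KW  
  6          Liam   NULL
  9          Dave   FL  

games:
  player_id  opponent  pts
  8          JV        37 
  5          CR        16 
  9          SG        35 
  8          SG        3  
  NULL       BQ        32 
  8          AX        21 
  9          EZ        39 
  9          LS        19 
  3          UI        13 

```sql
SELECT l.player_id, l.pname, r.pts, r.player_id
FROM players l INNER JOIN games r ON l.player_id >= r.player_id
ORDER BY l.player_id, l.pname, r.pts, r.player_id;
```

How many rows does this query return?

INNER JOIN keeps only pairs where the ON condition holds.
Matching on l.player_id >= r.player_id. A NULL in a compared column never satisfies the condition.
- l row (player_id=NULL): no match → dropped.
- l row (player_id=9): matches 8 r row(s) → 8 output row(s).
- l row (player_id=2): no match → dropped.
- l row (player_id=2): no match → dropped.
- l row (player_id=6): matches 2 r row(s) → 2 output row(s).
- l row (player_id=9): matches 8 r row(s) → 8 output row(s).
Total: 18 rows.

18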